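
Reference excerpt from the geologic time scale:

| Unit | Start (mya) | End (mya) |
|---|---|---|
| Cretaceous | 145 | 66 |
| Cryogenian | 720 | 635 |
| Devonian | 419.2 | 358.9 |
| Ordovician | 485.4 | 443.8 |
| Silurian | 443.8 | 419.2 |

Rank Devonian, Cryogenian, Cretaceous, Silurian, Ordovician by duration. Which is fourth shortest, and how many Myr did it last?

Cretaceous, 79 million years

Start − end for each: Devonian 419.2 − 358.9 = 60.3; Cryogenian 720 − 635 = 85; Cretaceous 145 − 66 = 79; Silurian 443.8 − 419.2 = 24.6; Ordovician 485.4 − 443.8 = 41.6.
Ranking these from shortest: Silurian < Ordovician < Devonian < Cretaceous < Cryogenian.
Position 4 in that ranking is Cretaceous, which lasted 79 Myr.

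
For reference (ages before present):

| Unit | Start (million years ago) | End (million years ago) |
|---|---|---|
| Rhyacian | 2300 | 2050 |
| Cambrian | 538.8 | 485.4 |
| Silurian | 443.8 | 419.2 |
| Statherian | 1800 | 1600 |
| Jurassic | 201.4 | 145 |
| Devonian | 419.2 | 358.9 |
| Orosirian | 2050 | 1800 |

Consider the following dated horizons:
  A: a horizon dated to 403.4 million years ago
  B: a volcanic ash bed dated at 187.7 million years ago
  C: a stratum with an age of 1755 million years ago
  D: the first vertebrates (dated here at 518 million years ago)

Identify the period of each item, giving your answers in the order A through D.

A: 403.4 Ma lies in 419.2–358.9 Ma, so Devonian.
B: 187.7 Ma lies in 201.4–145 Ma, so Jurassic.
C: 1755 Ma lies in 1800–1600 Ma, so Statherian.
D: 518 Ma lies in 538.8–485.4 Ma, so Cambrian.

A — Devonian; B — Jurassic; C — Statherian; D — Cambrian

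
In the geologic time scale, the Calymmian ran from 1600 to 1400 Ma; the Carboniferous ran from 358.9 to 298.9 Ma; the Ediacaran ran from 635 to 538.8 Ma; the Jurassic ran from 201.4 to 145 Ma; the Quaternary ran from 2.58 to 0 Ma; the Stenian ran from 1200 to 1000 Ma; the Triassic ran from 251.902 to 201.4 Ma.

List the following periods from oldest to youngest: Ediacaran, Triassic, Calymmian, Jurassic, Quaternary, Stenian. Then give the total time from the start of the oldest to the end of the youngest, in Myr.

Calymmian → Stenian → Ediacaran → Triassic → Jurassic → Quaternary; total span 1600 Myr

Start ages (Ma): Calymmian 1600, Stenian 1200, Ediacaran 635, Triassic 251.902, Jurassic 201.4, Quaternary 2.58.
Ordered oldest to youngest: Calymmian, Stenian, Ediacaran, Triassic, Jurassic, Quaternary.
Span = 1600 − 0 = 1600 Myr.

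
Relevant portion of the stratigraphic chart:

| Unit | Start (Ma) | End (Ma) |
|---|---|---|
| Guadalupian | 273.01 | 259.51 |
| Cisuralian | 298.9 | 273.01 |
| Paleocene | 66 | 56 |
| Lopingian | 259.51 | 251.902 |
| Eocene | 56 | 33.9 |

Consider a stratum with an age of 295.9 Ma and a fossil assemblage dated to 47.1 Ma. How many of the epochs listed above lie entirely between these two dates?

295.9 Ma sits inside the Cisuralian (298.9–273.01) and 47.1 Ma inside the Eocene (56–33.9); neither of those is wholly between the two dates.
The listed epochs lying completely between them are Guadalupian, Lopingian, Paleocene — 3 in all.

3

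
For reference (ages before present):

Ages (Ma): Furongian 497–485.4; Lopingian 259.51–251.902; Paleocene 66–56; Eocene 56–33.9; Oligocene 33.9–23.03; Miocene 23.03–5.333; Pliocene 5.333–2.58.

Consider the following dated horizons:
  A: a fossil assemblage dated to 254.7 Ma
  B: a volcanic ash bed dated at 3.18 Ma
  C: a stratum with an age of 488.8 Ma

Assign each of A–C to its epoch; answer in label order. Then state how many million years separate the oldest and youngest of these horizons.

Match each age against the start–end ranges in the excerpt: A = 254.7 Ma → Lopingian (259.51–251.902); B = 3.18 Ma → Pliocene (5.333–2.58); C = 488.8 Ma → Furongian (497–485.4).
The largest age is 488.8 Ma and the smallest is 3.18 Ma; their difference is 485.62 Myr.

A — Lopingian; B — Pliocene; C — Furongian; span 485.62 million years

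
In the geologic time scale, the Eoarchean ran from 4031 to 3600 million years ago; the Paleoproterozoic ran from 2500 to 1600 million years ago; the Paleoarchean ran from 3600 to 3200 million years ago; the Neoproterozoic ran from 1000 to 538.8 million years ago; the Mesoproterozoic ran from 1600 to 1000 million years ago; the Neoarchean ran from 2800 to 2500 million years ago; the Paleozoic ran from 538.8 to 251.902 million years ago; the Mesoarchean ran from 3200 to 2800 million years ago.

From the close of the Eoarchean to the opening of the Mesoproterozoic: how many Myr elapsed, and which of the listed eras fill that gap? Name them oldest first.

2000 million years; Paleoarchean, Mesoarchean, Neoarchean, Paleoproterozoic

The Eoarchean closes at 3600 Ma and the Mesoproterozoic opens at 1600 Ma, so the interval is 3600 − 1600 = 2000 Myr.
An era fits inside if it starts at or after 3600 Ma and ends at or before 1600 Ma; oldest first that gives Paleoarchean, Mesoarchean, Neoarchean, Paleoproterozoic.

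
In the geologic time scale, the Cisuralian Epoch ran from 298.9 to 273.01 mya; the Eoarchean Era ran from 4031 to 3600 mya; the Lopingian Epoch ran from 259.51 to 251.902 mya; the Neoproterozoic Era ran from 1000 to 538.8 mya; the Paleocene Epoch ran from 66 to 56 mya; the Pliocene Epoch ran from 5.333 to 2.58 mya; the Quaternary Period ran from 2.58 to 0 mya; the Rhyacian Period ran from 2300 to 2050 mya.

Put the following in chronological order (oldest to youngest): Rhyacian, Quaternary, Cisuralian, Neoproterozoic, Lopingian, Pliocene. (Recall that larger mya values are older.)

Read off each span (Ma): Rhyacian 2300–2050; Quaternary 2.58–0; Cisuralian 298.9–273.01; Neoproterozoic 1000–538.8; Lopingian 259.51–251.902; Pliocene 5.333–2.58.
Larger Ma is older, so oldest→youngest is Rhyacian, Neoproterozoic, Cisuralian, Lopingian, Pliocene, Quaternary.

Rhyacian, Neoproterozoic, Cisuralian, Lopingian, Pliocene, Quaternary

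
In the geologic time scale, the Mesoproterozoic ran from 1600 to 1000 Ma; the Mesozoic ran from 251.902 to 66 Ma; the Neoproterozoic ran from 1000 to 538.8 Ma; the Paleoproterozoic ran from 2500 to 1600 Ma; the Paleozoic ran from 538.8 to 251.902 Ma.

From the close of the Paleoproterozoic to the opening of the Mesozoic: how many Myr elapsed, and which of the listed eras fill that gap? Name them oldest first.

1348.098 million years; Mesoproterozoic, Neoproterozoic, Paleozoic

End of Paleoproterozoic = 1600 Ma; start of Mesozoic = 251.902 Ma.
Gap = 1600 − 251.902 = 1348.098 Myr.
Eras wholly inside 1600–251.902 Ma: Mesoproterozoic (1600–1000), Neoproterozoic (1000–538.8), Paleozoic (538.8–251.902).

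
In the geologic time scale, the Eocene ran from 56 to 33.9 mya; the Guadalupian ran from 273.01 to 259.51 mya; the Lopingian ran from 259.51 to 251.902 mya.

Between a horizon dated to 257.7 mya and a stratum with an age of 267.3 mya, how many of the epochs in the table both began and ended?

The older date is 267.3 Ma and the younger is 257.7 Ma.
No epoch both begins after 267.3 Ma and ends before 257.7 Ma, so the count is 0.

0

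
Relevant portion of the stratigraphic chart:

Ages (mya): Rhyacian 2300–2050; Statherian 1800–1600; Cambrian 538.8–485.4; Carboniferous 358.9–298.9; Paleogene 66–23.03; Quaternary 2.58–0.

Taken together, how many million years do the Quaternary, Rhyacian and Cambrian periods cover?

305.98 million years

Duration is start − end for each: (2.58 − 0) + (2300 − 2050) + (538.8 − 485.4).
That is 2.58 + 250 + 53.4, which totals 305.98 million years.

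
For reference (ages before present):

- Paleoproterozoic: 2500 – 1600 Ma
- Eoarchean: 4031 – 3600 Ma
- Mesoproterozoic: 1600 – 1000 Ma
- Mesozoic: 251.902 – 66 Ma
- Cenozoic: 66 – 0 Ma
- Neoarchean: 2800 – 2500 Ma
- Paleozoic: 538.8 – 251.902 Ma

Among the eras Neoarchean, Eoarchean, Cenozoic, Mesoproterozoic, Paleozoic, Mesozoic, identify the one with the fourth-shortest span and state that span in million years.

Start − end for each: Neoarchean 2800 − 2500 = 300; Eoarchean 4031 − 3600 = 431; Cenozoic 66 − 0 = 66; Mesoproterozoic 1600 − 1000 = 600; Paleozoic 538.8 − 251.902 = 286.898; Mesozoic 251.902 − 66 = 185.902.
Ranking these from shortest: Cenozoic < Mesozoic < Paleozoic < Neoarchean < Eoarchean < Mesoproterozoic.
Position 4 in that ranking is Neoarchean, which lasted 300 Myr.

Neoarchean, 300 million years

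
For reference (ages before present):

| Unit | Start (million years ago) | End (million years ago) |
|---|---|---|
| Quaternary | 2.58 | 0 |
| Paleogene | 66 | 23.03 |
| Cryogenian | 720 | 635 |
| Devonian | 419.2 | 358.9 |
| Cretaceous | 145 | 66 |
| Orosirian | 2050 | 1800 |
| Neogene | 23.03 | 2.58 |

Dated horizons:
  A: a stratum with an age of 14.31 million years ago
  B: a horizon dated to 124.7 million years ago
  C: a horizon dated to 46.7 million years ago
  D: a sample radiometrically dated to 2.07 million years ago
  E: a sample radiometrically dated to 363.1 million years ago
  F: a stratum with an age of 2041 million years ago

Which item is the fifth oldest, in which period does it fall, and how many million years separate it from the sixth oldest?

Larger Ma means older, so oldest first: F 2041 > E 363.1 > B 124.7 > C 46.7 > A 14.31 > D 2.07.
Counting 5 along gives A (14.31 Ma); the excerpt puts that inside the Neogene, 23.03–2.58 Ma.
Next in line is D (2.07 Ma), and 14.31 − 2.07 = 12.24 Myr.

A, in the Neogene; 12.24 million years to D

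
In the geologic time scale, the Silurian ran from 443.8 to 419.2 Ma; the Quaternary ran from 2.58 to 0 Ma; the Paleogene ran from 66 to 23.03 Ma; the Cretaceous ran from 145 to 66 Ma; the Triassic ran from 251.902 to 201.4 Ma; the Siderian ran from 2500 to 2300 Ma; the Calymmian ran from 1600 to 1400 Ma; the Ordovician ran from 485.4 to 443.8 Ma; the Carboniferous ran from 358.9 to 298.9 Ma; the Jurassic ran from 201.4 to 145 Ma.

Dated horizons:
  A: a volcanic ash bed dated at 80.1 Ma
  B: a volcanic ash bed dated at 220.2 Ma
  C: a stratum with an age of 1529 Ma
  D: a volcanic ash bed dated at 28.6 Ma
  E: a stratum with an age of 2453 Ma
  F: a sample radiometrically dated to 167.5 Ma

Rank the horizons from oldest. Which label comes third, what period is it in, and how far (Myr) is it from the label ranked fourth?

Sorted oldest-first by Ma: E (2453), C (1529), B (220.2), F (167.5), A (80.1), D (28.6).
The third oldest is B at 220.2 Ma, which lies in 251.902–201.4 Ma: the Triassic.
The fourth oldest is F at 167.5 Ma; separation = |220.2 − 167.5| = 52.7 Myr.

B, in the Triassic; 52.7 million years to F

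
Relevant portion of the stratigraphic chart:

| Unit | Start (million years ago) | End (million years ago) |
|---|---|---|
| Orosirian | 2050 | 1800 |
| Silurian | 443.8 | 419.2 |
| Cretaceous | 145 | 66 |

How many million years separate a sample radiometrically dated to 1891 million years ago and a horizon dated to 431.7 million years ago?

1891 − 431.7 = 1459.3 million years.

1459.3 million years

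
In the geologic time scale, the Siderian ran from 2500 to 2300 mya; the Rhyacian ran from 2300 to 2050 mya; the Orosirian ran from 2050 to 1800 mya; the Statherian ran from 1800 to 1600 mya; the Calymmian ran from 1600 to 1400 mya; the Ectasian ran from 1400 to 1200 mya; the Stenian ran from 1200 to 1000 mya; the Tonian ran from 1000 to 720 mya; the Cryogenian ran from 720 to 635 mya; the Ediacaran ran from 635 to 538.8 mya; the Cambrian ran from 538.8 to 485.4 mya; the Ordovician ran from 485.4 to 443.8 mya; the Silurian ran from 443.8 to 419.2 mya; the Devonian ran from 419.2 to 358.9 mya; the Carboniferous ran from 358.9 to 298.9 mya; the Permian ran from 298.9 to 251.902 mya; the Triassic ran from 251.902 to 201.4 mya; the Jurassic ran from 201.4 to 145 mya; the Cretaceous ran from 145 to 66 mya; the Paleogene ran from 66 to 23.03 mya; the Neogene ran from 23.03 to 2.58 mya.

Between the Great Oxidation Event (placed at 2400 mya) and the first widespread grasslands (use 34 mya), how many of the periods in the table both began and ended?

18

2400 Ma sits inside the Siderian (2500–2300) and 34 Ma inside the Paleogene (66–23.03); neither of those is wholly between the two dates.
The listed periods lying completely between them are Rhyacian, Orosirian, Statherian, Calymmian, Ectasian, Stenian, Tonian, Cryogenian, Ediacaran, Cambrian, Ordovician, Silurian, Devonian, Carboniferous, Permian, Triassic, Jurassic, Cretaceous — 18 in all.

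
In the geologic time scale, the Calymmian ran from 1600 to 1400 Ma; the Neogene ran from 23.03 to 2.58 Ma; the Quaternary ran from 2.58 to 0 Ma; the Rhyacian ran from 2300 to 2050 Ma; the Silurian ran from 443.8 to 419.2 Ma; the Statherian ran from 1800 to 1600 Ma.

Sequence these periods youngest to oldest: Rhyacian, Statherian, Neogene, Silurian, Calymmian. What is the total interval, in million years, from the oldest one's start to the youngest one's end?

Neogene, Silurian, Calymmian, Statherian, Rhyacian; total span 2297.42 Myr

Start ages (Ma): Rhyacian 2300, Statherian 1800, Calymmian 1600, Silurian 443.8, Neogene 23.03.
Ordered youngest to oldest: Neogene, Silurian, Calymmian, Statherian, Rhyacian.
Span = 2300 − 2.58 = 2297.42 Myr.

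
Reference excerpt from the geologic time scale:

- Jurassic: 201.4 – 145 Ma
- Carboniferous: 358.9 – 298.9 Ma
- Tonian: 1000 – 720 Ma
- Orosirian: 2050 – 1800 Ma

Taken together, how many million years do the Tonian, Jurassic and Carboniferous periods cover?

396.4 million years

Each duration: Tonian = 280; Jurassic = 56.4; Carboniferous = 60.
Sum: 280 + 56.4 + 60 = 396.4 Myr.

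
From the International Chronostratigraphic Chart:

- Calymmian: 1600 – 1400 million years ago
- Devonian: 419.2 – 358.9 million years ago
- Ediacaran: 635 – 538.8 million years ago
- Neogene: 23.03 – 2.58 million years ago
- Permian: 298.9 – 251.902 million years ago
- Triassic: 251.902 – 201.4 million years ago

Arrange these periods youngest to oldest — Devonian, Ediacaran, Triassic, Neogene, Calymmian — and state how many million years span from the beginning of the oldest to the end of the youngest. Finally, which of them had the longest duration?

Neogene → Triassic → Devonian → Ediacaran → Calymmian; total span 1597.42 Myr; longest is Calymmian

From the excerpt: Devonian 419.2–358.9; Ediacaran 635–538.8; Triassic 251.902–201.4; Neogene 23.03–2.58; Calymmian 1600–1400 (Ma).
Larger Ma is earlier, so the oldest is Calymmian and the youngest is Neogene; youngest to oldest: Neogene, Triassic, Devonian, Ediacaran, Calymmian.
Oldest start 1600 minus youngest end 2.58 gives 1597.42 Myr overall.
Individual lengths (start − end): Calymmian 200; Ediacaran 96.2; Triassic 50.502; Neogene 20.45; Devonian 60.3. The largest is Calymmian at 200 Myr.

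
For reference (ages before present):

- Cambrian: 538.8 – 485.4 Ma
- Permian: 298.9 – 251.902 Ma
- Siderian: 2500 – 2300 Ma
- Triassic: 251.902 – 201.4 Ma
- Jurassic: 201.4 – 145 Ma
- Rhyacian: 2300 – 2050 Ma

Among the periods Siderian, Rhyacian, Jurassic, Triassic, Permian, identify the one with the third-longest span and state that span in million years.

Jurassic, 56.4 million years

Start − end for each: Siderian 2500 − 2300 = 200; Rhyacian 2300 − 2050 = 250; Jurassic 201.4 − 145 = 56.4; Triassic 251.902 − 201.4 = 50.502; Permian 298.9 − 251.902 = 46.998.
Ranking these from longest: Rhyacian > Siderian > Jurassic > Triassic > Permian.
Position 3 in that ranking is Jurassic, which lasted 56.4 Myr.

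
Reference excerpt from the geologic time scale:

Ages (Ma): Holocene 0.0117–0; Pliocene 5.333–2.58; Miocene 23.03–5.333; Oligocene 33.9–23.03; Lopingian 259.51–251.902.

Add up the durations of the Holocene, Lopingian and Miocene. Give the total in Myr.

25.3167 million years

Duration is start − end for each: (0.0117 − 0) + (259.51 − 251.902) + (23.03 − 5.333).
That is 0.0117 + 7.608 + 17.697, which totals 25.3167 million years.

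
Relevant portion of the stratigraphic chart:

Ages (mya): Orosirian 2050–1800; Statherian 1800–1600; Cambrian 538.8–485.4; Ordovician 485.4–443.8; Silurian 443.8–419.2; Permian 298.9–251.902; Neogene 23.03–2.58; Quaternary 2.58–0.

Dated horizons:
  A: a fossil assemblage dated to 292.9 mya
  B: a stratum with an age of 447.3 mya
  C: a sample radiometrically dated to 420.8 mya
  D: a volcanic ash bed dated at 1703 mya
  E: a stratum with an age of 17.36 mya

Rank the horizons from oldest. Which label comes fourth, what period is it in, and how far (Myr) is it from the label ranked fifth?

A, in the Permian; 275.54 million years to E

Sorted oldest-first by Ma: D (1703), B (447.3), C (420.8), A (292.9), E (17.36).
The fourth oldest is A at 292.9 Ma, which lies in 298.9–251.902 Ma: the Permian.
The fifth oldest is E at 17.36 Ma; separation = |292.9 − 17.36| = 275.54 Myr.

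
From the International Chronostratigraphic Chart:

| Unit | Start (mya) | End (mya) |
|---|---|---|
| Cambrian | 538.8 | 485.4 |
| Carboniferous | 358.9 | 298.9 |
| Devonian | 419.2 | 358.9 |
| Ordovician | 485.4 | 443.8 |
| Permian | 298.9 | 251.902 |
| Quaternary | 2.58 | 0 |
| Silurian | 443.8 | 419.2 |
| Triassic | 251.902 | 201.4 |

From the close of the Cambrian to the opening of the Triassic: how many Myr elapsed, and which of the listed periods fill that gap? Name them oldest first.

233.498 million years; Ordovician, Silurian, Devonian, Carboniferous, Permian

End of Cambrian = 485.4 Ma; start of Triassic = 251.902 Ma.
Gap = 485.4 − 251.902 = 233.498 Myr.
Periods wholly inside 485.4–251.902 Ma: Ordovician (485.4–443.8), Silurian (443.8–419.2), Devonian (419.2–358.9), Carboniferous (358.9–298.9), Permian (298.9–251.902).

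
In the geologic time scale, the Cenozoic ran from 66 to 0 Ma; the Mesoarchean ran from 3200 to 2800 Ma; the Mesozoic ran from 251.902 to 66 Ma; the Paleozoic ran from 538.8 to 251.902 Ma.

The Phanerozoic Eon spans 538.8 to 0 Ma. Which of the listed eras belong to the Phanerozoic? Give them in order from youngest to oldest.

Cenozoic, Mesozoic, Paleozoic

Eras with both bounds inside 538.8–0 Ma: Cenozoic (66–0), Mesozoic (251.902–66), Paleozoic (538.8–251.902).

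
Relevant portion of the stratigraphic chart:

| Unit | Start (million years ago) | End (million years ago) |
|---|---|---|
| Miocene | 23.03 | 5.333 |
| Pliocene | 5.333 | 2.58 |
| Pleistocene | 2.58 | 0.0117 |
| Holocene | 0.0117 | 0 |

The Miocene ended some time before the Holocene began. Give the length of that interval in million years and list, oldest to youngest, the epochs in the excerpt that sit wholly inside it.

5.3213 million years; Pliocene, Pleistocene

The Miocene closes at 5.333 Ma and the Holocene opens at 0.0117 Ma, so the interval is 5.333 − 0.0117 = 5.3213 Myr.
An epoch fits inside if it starts at or after 5.333 Ma and ends at or before 0.0117 Ma; oldest first that gives Pliocene, Pleistocene.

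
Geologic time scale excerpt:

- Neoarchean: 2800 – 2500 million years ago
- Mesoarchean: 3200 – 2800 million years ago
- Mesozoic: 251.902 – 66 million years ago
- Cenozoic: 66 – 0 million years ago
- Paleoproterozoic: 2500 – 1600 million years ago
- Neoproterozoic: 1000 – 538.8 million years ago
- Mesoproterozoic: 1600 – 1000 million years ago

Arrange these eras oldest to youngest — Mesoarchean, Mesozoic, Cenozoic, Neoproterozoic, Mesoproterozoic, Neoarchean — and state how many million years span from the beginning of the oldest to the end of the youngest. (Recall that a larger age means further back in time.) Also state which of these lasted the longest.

Start ages (Ma): Mesoarchean 3200, Neoarchean 2800, Mesoproterozoic 1600, Neoproterozoic 1000, Mesozoic 251.902, Cenozoic 66.
Ordered oldest to youngest: Mesoarchean, Neoarchean, Mesoproterozoic, Neoproterozoic, Mesozoic, Cenozoic.
Span = 3200 − 0 = 3200 Myr.
Durations: Mesoarchean 400, Mesoproterozoic 600, Cenozoic 66, Neoarchean 300, Mesozoic 185.902, Neoproterozoic 461.2 → longest is Mesoproterozoic (600 Myr).

Mesoarchean → Neoarchean → Mesoproterozoic → Neoproterozoic → Mesozoic → Cenozoic; total span 3200 Myr; longest is Mesoproterozoic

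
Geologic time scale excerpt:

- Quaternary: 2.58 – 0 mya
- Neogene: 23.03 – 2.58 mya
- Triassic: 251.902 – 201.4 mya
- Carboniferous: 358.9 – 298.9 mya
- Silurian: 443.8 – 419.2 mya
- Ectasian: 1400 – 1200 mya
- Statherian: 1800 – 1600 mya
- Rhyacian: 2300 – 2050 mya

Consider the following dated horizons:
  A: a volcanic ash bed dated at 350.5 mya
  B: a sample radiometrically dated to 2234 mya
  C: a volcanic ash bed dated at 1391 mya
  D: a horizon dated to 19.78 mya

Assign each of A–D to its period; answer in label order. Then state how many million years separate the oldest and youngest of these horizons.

A — Carboniferous; B — Rhyacian; C — Ectasian; D — Neogene; span 2214.22 million years

Match each age against the start–end ranges in the excerpt: A = 350.5 Ma → Carboniferous (358.9–298.9); B = 2234 Ma → Rhyacian (2300–2050); C = 1391 Ma → Ectasian (1400–1200); D = 19.78 Ma → Neogene (23.03–2.58).
The largest age is 2234 Ma and the smallest is 19.78 Ma; their difference is 2214.22 Myr.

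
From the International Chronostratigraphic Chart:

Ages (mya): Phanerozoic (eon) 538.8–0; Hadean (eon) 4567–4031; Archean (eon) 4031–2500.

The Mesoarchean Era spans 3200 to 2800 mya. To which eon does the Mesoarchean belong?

Archean

The Mesoarchean (3200–2800 Ma) lies entirely within 4031–2500 Ma, the Archean Eon.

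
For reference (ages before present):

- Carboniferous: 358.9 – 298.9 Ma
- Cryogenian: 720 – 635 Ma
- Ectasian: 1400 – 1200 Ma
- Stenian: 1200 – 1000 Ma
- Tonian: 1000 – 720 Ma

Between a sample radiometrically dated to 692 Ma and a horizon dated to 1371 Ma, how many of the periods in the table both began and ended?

2

The older date is 1371 Ma and the younger is 692 Ma.
Periods with start < 1371 and end > 692 Ma: Stenian (1200–1000), Tonian (1000–720).
That is 2 complete periods.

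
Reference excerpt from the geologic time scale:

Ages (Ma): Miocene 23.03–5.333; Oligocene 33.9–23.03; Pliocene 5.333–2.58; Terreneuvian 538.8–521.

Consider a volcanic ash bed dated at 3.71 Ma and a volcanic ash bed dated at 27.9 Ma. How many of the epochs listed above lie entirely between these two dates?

The older date is 27.9 Ma and the younger is 3.71 Ma.
Epochs with start < 27.9 and end > 3.71 Ma: Miocene (23.03–5.333).
That is 1 complete epoch.

1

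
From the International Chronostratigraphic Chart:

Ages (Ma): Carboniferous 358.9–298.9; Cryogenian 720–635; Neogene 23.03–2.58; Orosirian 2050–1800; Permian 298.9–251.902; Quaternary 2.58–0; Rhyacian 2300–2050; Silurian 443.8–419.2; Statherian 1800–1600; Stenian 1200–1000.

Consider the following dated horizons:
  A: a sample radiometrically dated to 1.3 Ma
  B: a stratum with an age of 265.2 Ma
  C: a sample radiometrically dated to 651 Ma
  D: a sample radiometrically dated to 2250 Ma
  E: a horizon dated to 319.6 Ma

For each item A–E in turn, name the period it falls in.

A: 1.3 Ma lies in 2.58–0 Ma, so Quaternary.
B: 265.2 Ma lies in 298.9–251.902 Ma, so Permian.
C: 651 Ma lies in 720–635 Ma, so Cryogenian.
D: 2250 Ma lies in 2300–2050 Ma, so Rhyacian.
E: 319.6 Ma lies in 358.9–298.9 Ma, so Carboniferous.

A — Quaternary; B — Permian; C — Cryogenian; D — Rhyacian; E — Carboniferous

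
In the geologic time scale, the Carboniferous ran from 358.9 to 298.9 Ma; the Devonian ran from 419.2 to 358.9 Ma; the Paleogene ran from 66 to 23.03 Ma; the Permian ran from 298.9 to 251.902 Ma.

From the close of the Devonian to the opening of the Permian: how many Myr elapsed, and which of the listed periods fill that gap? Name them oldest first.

60 million years; Carboniferous

The Devonian closes at 358.9 Ma and the Permian opens at 298.9 Ma, so the interval is 358.9 − 298.9 = 60 Myr.
A period fits inside if it starts at or after 358.9 Ma and ends at or before 298.9 Ma; oldest first that gives Carboniferous.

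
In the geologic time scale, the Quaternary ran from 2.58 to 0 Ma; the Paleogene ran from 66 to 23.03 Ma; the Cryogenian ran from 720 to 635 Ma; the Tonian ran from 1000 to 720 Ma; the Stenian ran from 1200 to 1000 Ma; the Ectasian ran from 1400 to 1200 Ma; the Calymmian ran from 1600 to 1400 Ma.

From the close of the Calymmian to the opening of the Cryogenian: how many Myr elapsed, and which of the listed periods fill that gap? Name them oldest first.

680 million years; Ectasian, Stenian, Tonian

End of Calymmian = 1400 Ma; start of Cryogenian = 720 Ma.
Gap = 1400 − 720 = 680 Myr.
Periods wholly inside 1400–720 Ma: Ectasian (1400–1200), Stenian (1200–1000), Tonian (1000–720).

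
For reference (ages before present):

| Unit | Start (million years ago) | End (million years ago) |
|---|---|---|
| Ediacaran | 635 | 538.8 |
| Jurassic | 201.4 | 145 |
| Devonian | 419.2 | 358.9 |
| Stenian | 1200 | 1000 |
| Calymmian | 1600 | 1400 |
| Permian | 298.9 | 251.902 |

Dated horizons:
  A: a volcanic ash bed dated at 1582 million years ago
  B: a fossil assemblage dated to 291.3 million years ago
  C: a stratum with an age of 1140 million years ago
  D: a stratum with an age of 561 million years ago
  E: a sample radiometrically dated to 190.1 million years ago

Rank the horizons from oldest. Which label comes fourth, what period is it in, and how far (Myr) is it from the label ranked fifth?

Larger Ma means older, so oldest first: A 1582 > C 1140 > D 561 > B 291.3 > E 190.1.
Counting 4 along gives B (291.3 Ma); the excerpt puts that inside the Permian, 298.9–251.902 Ma.
Next in line is E (190.1 Ma), and 291.3 − 190.1 = 101.2 Myr.

B, in the Permian; 101.2 million years to E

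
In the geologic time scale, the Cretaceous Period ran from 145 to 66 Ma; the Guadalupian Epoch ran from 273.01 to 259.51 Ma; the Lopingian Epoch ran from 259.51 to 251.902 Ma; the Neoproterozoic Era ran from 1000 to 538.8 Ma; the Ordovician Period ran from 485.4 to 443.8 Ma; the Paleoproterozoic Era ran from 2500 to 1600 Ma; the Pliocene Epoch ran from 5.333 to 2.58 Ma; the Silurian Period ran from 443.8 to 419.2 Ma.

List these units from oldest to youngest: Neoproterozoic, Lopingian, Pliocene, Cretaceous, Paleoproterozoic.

Paleoproterozoic, Neoproterozoic, Lopingian, Cretaceous, Pliocene

Sorting by start age (descending Ma, since larger Ma = older): Paleoproterozoic began 2500, Neoproterozoic began 1000, Lopingian began 259.51, Cretaceous began 145, Pliocene began 5.333.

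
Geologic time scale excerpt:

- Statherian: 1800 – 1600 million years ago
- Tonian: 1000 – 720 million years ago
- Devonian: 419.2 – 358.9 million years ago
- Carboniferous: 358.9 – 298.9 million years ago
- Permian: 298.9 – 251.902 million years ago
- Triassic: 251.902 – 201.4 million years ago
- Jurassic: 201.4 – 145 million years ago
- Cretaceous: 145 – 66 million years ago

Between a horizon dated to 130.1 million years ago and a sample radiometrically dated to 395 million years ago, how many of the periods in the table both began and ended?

The older date is 395 Ma and the younger is 130.1 Ma.
Periods with start < 395 and end > 130.1 Ma: Carboniferous (358.9–298.9), Permian (298.9–251.902), Triassic (251.902–201.4), Jurassic (201.4–145).
That is 4 complete periods.

4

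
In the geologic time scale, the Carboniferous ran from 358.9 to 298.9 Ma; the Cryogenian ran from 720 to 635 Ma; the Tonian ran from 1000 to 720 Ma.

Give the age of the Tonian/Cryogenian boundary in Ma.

The Tonian ends and the Cryogenian begins at 720 Ma.

720 Ma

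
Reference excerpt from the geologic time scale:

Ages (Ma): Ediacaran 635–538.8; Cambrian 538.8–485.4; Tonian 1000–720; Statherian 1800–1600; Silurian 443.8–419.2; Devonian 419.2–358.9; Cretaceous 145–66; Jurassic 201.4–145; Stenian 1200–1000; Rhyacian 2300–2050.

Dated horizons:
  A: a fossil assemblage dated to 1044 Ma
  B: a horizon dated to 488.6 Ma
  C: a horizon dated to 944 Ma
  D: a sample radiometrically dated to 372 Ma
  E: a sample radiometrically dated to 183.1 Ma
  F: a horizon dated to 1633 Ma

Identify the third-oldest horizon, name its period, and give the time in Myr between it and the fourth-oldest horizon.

Larger Ma means older, so oldest first: F 1633 > A 1044 > C 944 > B 488.6 > D 372 > E 183.1.
Counting 3 along gives C (944 Ma); the excerpt puts that inside the Tonian, 1000–720 Ma.
Next in line is B (488.6 Ma), and 944 − 488.6 = 455.4 Myr.

C, in the Tonian; 455.4 million years to B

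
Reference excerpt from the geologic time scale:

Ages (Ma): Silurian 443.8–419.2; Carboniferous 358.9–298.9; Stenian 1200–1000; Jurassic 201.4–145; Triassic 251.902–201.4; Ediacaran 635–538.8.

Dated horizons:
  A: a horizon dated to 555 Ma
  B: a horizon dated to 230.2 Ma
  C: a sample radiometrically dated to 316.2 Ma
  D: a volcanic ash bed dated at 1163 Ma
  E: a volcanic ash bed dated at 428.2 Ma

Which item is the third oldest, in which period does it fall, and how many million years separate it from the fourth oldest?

Larger Ma means older, so oldest first: D 1163 > A 555 > E 428.2 > C 316.2 > B 230.2.
Counting 3 along gives E (428.2 Ma); the excerpt puts that inside the Silurian, 443.8–419.2 Ma.
Next in line is C (316.2 Ma), and 428.2 − 316.2 = 112 Myr.

E, in the Silurian; 112 million years to C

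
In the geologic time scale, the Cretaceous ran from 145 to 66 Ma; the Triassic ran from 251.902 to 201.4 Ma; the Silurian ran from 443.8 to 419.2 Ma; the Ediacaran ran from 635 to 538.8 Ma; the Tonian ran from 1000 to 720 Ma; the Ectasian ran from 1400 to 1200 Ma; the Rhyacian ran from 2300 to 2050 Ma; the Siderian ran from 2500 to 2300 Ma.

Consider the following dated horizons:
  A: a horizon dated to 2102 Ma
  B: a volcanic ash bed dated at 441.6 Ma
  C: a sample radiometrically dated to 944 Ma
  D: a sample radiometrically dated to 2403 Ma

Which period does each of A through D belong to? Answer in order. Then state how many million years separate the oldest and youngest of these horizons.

Match each age against the start–end ranges in the excerpt: A = 2102 Ma → Rhyacian (2300–2050); B = 441.6 Ma → Silurian (443.8–419.2); C = 944 Ma → Tonian (1000–720); D = 2403 Ma → Siderian (2500–2300).
The largest age is 2403 Ma and the smallest is 441.6 Ma; their difference is 1961.4 Myr.

A — Rhyacian; B — Silurian; C — Tonian; D — Siderian; span 1961.4 million years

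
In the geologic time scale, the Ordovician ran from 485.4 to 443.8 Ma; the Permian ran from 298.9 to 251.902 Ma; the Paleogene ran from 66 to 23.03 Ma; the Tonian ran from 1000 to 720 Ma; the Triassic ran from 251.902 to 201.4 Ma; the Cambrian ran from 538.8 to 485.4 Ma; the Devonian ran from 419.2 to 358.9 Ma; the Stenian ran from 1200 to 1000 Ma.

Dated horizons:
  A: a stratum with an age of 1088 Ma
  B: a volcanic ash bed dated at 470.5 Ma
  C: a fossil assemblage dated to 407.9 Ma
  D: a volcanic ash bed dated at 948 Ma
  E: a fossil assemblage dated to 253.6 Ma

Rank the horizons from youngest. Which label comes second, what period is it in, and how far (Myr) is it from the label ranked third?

C, in the Devonian; 62.6 million years to B

Smaller Ma means younger, so youngest first: E 253.6 < C 407.9 < B 470.5 < D 948 < A 1088.
Counting 2 along gives C (407.9 Ma); the excerpt puts that inside the Devonian, 419.2–358.9 Ma.
Next in line is B (470.5 Ma), and 470.5 − 407.9 = 62.6 Myr.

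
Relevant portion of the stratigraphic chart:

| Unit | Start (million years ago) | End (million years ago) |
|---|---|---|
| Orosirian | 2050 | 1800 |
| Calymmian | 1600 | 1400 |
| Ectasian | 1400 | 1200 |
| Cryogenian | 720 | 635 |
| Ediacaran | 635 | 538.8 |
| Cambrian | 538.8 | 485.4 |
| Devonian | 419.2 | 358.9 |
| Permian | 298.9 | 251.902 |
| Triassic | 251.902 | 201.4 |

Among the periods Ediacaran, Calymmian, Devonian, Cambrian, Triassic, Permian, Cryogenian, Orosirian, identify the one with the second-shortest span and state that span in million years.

Durations: Ediacaran 96.2; Calymmian 200; Devonian 60.3; Cambrian 53.4; Triassic 50.502; Permian 46.998; Cryogenian 85; Orosirian 250 Myr.
Sorted shortest-first: Permian (46.998), Triassic (50.502), Cambrian (53.4), Devonian (60.3), Cryogenian (85), Ediacaran (96.2), Calymmian (200), Orosirian (250).
The second shortest is Triassic at 50.502 Myr.

Triassic, 50.502 million years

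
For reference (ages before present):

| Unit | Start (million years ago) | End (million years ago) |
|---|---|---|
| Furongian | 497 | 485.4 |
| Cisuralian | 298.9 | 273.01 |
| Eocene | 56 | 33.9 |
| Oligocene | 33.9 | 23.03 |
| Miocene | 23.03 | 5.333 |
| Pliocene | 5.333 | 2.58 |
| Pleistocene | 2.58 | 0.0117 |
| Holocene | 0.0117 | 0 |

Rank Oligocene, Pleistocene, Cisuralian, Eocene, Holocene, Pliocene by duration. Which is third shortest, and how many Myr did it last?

Pliocene, 2.753 million years

Start − end for each: Oligocene 33.9 − 23.03 = 10.87; Pleistocene 2.58 − 0.0117 = 2.5683; Cisuralian 298.9 − 273.01 = 25.89; Eocene 56 − 33.9 = 22.1; Holocene 0.0117 − 0 = 0.0117; Pliocene 5.333 − 2.58 = 2.753.
Ranking these from shortest: Holocene < Pleistocene < Pliocene < Oligocene < Eocene < Cisuralian.
Position 3 in that ranking is Pliocene, which lasted 2.753 Myr.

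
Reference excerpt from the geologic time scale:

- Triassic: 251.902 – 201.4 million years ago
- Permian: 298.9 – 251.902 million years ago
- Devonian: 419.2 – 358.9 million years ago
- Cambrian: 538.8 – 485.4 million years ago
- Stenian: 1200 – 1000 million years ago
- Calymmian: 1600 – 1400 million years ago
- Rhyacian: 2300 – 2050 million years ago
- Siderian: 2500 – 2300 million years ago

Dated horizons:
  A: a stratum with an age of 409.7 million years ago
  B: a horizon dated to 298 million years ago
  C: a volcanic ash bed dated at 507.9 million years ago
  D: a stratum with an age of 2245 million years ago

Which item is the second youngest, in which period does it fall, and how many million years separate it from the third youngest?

Sorted youngest-first by Ma: B (298), A (409.7), C (507.9), D (2245).
The second youngest is A at 409.7 Ma, which lies in 419.2–358.9 Ma: the Devonian.
The third youngest is C at 507.9 Ma; separation = |409.7 − 507.9| = 98.2 Myr.

A, in the Devonian; 98.2 million years to C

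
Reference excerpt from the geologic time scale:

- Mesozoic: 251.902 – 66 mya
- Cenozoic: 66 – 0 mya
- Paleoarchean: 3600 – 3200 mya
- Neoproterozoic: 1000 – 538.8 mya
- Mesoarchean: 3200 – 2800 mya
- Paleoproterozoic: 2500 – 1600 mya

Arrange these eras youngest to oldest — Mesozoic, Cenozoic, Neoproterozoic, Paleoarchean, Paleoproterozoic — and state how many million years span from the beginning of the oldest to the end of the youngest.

Start ages (Ma): Paleoarchean 3600, Paleoproterozoic 2500, Neoproterozoic 1000, Mesozoic 251.902, Cenozoic 66.
Ordered youngest to oldest: Cenozoic, Mesozoic, Neoproterozoic, Paleoproterozoic, Paleoarchean.
Span = 3600 − 0 = 3600 Myr.

Cenozoic, Mesozoic, Neoproterozoic, Paleoproterozoic, Paleoarchean; total span 3600 Myr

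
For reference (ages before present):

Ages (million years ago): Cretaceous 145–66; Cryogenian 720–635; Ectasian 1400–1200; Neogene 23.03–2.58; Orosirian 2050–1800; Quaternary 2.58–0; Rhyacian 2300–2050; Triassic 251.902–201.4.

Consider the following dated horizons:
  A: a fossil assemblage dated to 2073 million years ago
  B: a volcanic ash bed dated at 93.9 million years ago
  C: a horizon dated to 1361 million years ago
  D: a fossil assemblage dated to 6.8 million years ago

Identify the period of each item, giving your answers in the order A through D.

A — Rhyacian; B — Cretaceous; C — Ectasian; D — Neogene

Match each age against the start–end ranges in the excerpt: A = 2073 Ma → Rhyacian (2300–2050); B = 93.9 Ma → Cretaceous (145–66); C = 1361 Ma → Ectasian (1400–1200); D = 6.8 Ma → Neogene (23.03–2.58).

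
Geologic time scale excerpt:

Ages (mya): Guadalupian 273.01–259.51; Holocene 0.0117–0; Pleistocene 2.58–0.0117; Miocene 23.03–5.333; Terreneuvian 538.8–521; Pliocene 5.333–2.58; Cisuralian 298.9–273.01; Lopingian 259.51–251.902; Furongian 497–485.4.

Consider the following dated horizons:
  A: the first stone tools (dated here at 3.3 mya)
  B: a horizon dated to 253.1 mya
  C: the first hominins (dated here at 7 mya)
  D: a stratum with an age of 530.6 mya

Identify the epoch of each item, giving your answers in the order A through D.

A — Pliocene; B — Lopingian; C — Miocene; D — Terreneuvian

A: 3.3 Ma lies in 5.333–2.58 Ma, so Pliocene.
B: 253.1 Ma lies in 259.51–251.902 Ma, so Lopingian.
C: 7 Ma lies in 23.03–5.333 Ma, so Miocene.
D: 530.6 Ma lies in 538.8–521 Ma, so Terreneuvian.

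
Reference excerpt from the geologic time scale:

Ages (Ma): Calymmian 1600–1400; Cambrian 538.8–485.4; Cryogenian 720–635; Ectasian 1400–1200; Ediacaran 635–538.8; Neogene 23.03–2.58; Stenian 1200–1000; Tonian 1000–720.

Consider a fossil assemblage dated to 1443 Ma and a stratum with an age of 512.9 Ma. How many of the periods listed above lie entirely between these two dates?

1443 Ma sits inside the Calymmian (1600–1400) and 512.9 Ma inside the Cambrian (538.8–485.4); neither of those is wholly between the two dates.
The listed periods lying completely between them are Ectasian, Stenian, Tonian, Cryogenian, Ediacaran — 5 in all.

5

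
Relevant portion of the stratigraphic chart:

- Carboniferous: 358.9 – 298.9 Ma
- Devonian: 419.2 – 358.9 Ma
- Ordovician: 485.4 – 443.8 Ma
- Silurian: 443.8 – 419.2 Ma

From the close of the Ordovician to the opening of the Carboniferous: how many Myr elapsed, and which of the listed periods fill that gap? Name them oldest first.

84.9 million years; Silurian, Devonian

The Ordovician closes at 443.8 Ma and the Carboniferous opens at 358.9 Ma, so the interval is 443.8 − 358.9 = 84.9 Myr.
A period fits inside if it starts at or after 443.8 Ma and ends at or before 358.9 Ma; oldest first that gives Silurian, Devonian.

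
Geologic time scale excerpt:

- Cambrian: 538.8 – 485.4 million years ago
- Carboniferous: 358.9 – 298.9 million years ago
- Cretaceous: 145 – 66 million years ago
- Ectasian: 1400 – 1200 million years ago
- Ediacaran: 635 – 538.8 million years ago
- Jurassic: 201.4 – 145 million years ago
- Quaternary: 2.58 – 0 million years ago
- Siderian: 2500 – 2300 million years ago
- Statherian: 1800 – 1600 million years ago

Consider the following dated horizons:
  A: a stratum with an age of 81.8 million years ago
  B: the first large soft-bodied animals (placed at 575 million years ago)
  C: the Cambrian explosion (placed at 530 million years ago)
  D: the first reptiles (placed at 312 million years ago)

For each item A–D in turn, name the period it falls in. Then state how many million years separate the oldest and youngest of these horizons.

Match each age against the start–end ranges in the excerpt: A = 81.8 Ma → Cretaceous (145–66); B = 575 Ma → Ediacaran (635–538.8); C = 530 Ma → Cambrian (538.8–485.4); D = 312 Ma → Carboniferous (358.9–298.9).
The largest age is 575 Ma and the smallest is 81.8 Ma; their difference is 493.2 Myr.

A — Cretaceous; B — Ediacaran; C — Cambrian; D — Carboniferous; span 493.2 million years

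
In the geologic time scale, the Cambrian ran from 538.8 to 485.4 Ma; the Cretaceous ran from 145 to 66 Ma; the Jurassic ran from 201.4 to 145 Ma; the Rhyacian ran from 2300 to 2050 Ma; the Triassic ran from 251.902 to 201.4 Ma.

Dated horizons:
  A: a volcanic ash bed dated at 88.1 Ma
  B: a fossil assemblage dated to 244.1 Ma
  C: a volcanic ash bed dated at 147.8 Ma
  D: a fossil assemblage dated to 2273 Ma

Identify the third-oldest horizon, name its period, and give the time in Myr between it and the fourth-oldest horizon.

C, in the Jurassic; 59.7 million years to A

Sorted oldest-first by Ma: D (2273), B (244.1), C (147.8), A (88.1).
The third oldest is C at 147.8 Ma, which lies in 201.4–145 Ma: the Jurassic.
The fourth oldest is A at 88.1 Ma; separation = |147.8 − 88.1| = 59.7 Myr.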